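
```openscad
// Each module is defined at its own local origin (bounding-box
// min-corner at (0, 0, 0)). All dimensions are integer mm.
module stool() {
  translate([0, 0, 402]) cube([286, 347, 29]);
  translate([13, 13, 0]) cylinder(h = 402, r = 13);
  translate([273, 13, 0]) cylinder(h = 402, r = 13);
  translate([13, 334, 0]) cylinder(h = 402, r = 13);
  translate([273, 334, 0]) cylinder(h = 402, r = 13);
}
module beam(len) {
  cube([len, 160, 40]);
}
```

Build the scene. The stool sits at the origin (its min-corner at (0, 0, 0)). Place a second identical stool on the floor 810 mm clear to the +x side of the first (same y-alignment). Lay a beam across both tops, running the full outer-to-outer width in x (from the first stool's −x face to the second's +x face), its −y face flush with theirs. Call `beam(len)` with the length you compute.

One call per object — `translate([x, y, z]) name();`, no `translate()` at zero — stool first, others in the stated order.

stool();
translate([1096, 0, 0]) stool();
translate([0, 0, 431]) beam(1382);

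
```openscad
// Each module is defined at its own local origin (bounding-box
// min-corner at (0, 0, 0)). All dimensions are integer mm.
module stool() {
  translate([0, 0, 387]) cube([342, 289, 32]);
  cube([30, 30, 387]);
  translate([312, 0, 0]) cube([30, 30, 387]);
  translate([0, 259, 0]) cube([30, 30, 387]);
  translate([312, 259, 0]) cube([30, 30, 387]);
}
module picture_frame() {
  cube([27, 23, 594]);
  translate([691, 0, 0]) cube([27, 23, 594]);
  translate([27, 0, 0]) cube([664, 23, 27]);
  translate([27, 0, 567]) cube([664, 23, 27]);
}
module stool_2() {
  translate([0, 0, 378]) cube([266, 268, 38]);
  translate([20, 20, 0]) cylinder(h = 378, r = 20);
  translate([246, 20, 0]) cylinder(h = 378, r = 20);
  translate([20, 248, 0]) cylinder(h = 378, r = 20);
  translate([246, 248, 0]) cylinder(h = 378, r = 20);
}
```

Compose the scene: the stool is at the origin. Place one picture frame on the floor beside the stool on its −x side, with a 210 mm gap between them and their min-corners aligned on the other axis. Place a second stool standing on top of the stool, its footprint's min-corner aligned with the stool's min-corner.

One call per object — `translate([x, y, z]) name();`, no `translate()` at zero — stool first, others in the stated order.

stool();
translate([-928, 0, 0]) picture_frame();
translate([0, 0, 419]) stool_2();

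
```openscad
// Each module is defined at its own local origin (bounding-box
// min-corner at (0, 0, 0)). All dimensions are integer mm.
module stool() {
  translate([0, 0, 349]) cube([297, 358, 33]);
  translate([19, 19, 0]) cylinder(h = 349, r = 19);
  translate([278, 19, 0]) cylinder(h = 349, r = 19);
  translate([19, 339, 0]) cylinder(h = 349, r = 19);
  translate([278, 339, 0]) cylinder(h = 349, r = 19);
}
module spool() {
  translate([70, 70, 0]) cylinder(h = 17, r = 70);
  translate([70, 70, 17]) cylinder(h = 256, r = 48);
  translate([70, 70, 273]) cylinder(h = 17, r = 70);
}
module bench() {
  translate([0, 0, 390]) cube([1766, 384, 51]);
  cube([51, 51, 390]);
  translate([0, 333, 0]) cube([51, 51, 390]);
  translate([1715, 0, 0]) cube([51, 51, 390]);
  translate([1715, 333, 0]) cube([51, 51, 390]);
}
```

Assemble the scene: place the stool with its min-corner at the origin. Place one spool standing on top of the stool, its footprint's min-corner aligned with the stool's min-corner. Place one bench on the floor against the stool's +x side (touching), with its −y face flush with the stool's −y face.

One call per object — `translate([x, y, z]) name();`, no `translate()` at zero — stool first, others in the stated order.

stool();
translate([0, 0, 382]) spool();
translate([297, 0, 0]) bench();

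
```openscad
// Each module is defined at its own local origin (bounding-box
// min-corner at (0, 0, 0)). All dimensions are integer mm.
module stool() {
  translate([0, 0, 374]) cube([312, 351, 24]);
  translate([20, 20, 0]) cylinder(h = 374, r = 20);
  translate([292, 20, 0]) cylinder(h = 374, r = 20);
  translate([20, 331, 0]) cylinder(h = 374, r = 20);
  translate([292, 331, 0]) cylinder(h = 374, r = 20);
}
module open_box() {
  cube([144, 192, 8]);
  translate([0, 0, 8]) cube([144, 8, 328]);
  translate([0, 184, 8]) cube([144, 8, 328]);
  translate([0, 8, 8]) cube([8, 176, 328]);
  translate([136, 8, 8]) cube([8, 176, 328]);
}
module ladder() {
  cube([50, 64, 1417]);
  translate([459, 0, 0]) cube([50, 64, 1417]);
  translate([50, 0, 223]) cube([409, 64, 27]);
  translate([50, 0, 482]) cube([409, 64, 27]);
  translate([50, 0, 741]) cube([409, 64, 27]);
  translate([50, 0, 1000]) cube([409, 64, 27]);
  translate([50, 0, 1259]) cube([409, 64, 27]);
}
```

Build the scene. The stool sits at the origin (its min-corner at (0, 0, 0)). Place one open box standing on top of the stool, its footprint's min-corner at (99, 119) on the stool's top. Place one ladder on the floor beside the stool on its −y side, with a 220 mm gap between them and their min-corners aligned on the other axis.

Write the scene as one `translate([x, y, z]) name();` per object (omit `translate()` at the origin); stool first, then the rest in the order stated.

stool();
translate([99, 119, 398]) open_box();
translate([0, -284, 0]) ladder();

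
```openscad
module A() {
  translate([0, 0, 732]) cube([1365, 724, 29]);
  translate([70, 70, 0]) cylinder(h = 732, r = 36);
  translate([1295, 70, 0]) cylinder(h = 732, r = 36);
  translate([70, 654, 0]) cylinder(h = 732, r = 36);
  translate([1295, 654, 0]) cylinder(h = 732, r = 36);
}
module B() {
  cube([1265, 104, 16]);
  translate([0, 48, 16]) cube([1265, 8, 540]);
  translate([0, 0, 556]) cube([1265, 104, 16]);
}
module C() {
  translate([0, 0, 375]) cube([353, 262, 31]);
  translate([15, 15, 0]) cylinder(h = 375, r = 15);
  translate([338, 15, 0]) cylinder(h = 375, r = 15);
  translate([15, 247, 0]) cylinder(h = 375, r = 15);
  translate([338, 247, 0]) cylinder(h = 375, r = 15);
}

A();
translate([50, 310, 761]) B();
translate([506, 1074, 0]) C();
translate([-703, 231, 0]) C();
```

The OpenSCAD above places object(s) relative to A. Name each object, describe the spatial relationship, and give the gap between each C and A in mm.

A is a table. B is an I-beam. C is a stool. The I-beam is on top of the table, centred. Two stools sit around the table at the +y, −x sides. The gap between each stool and the table is 350 mm.

Each stool's nearest face is 350 mm from the table's bounding box.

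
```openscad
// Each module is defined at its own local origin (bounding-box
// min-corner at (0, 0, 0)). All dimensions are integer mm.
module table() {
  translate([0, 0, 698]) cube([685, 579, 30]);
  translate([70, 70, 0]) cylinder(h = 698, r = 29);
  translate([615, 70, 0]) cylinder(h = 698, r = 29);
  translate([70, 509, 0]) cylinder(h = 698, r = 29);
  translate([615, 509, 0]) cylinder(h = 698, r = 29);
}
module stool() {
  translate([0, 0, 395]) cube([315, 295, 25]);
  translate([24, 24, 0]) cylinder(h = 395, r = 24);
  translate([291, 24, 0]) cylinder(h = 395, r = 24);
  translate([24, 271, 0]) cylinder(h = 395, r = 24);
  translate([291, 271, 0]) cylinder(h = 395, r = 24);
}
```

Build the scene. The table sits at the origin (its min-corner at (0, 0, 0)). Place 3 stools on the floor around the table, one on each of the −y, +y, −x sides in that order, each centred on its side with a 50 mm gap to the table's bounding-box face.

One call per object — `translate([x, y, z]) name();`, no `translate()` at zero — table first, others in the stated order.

table();
translate([185, -345, 0]) stool();
translate([185, 629, 0]) stool();
translate([-365, 142, 0]) stool();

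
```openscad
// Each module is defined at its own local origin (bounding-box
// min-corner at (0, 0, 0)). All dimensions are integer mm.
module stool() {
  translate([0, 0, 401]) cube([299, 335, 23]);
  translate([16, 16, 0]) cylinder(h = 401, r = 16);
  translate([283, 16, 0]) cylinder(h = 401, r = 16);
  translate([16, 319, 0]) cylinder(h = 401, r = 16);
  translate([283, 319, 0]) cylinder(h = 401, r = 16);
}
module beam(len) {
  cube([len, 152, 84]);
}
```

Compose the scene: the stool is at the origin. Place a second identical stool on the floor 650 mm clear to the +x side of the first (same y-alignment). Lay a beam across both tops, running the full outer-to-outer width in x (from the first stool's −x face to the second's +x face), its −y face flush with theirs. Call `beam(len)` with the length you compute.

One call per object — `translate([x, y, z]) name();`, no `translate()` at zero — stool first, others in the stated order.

stool();
translate([949, 0, 0]) stool();
translate([0, 0, 424]) beam(1248);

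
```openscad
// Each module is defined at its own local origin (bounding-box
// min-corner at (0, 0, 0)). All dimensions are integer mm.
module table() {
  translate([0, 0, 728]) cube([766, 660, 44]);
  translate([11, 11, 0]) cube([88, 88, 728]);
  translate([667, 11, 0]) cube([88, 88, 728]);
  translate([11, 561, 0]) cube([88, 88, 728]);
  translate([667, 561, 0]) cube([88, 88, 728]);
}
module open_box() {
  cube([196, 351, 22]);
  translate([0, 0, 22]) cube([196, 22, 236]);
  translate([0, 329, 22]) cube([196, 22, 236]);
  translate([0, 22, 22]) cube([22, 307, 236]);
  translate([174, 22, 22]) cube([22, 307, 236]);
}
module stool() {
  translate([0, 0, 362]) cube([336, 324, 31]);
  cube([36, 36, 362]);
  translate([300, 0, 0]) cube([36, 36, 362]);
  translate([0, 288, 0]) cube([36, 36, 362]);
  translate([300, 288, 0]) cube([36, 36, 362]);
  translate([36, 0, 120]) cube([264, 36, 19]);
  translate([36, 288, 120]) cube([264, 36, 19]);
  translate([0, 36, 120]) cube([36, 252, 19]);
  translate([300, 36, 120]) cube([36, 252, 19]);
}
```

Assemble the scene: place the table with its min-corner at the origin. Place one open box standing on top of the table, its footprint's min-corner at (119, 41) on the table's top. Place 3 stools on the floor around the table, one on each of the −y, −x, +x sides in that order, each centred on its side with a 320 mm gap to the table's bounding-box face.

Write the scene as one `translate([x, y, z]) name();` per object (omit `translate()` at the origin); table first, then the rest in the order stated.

table();
translate([119, 41, 772]) open_box();
translate([215, -644, 0]) stool();
translate([-656, 168, 0]) stool();
translate([1086, 168, 0]) stool();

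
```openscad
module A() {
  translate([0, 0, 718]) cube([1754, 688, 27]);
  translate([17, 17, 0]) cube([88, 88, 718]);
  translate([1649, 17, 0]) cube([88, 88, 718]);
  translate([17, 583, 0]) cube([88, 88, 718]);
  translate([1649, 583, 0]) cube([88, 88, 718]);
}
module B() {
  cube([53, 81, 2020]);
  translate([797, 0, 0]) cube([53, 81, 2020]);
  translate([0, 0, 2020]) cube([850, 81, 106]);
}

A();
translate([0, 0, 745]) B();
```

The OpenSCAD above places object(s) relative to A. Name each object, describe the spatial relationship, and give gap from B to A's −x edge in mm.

The door frame's min-x is at 0; the table's min-x is 0; gap = 0 mm.

A is a table. B is a door frame. The door frame is on top of the table. The gap from the door frame to the table's −x edge is 0 mm.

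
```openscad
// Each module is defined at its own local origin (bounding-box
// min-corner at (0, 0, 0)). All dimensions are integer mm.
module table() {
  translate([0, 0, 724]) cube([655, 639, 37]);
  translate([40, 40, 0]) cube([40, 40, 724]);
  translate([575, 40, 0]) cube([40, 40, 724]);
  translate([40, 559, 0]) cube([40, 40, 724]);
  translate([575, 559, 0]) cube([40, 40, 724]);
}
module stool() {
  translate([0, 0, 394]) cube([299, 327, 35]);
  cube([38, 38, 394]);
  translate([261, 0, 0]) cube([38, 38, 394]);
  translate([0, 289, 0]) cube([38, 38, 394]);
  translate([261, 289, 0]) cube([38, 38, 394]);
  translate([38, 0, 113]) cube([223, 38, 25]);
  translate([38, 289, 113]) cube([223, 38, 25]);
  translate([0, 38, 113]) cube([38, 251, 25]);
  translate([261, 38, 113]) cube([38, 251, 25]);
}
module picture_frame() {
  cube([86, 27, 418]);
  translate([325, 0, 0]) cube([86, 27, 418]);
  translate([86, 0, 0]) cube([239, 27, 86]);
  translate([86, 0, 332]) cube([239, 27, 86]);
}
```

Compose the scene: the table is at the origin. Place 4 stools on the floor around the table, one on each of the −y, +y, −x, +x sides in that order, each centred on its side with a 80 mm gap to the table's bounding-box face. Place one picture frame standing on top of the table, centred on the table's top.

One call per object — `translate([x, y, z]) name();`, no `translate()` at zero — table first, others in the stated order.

table();
translate([178, -407, 0]) stool();
translate([178, 719, 0]) stool();
translate([-379, 156, 0]) stool();
translate([735, 156, 0]) stool();
translate([122, 306, 761]) picture_frame();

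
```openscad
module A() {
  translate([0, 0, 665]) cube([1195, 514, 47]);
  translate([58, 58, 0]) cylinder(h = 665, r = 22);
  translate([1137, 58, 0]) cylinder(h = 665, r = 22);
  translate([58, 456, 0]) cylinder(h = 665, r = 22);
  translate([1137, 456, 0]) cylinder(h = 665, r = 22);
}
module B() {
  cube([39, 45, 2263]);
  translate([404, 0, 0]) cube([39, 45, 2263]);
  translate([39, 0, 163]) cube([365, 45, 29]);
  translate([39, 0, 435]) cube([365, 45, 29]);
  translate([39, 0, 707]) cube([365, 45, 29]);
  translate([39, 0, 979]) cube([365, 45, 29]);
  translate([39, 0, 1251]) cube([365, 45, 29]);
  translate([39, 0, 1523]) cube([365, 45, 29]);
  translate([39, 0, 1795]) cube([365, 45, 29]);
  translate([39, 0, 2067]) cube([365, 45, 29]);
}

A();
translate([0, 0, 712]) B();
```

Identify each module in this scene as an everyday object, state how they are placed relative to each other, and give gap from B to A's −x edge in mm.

The ladder's min-x is at 0; the table's min-x is 0; gap = 0 mm.

A is a table. B is a ladder. The ladder is on top of the table. The gap from the ladder to the table's −x edge is 0 mm.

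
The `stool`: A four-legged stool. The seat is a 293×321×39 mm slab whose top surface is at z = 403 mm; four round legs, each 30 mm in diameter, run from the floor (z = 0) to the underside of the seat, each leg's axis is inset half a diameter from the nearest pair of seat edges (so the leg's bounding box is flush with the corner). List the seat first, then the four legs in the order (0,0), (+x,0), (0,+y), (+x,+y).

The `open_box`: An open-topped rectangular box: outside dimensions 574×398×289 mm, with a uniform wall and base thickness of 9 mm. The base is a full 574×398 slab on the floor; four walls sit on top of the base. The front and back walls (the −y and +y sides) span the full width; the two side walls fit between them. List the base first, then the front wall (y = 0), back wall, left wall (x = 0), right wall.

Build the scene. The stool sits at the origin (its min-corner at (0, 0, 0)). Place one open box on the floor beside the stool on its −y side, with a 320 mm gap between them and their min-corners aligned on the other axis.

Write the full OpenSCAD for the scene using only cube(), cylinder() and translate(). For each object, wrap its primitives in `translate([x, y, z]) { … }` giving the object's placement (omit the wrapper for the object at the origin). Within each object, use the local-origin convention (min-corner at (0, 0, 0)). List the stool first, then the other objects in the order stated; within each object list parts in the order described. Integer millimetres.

translate([0, 0, 364]) cube([293, 321, 39]);
translate([15, 15, 0]) cylinder(h = 364, r = 15);
translate([278, 15, 0]) cylinder(h = 364, r = 15);
translate([15, 306, 0]) cylinder(h = 364, r = 15);
translate([278, 306, 0]) cylinder(h = 364, r = 15);
translate([0, -718, 0]) {
  cube([574, 398, 9]);
  translate([0, 0, 9]) cube([574, 9, 280]);
  translate([0, 389, 9]) cube([574, 9, 280]);
  translate([0, 9, 9]) cube([9, 380, 280]);
  translate([565, 9, 9]) cube([9, 380, 280]);
}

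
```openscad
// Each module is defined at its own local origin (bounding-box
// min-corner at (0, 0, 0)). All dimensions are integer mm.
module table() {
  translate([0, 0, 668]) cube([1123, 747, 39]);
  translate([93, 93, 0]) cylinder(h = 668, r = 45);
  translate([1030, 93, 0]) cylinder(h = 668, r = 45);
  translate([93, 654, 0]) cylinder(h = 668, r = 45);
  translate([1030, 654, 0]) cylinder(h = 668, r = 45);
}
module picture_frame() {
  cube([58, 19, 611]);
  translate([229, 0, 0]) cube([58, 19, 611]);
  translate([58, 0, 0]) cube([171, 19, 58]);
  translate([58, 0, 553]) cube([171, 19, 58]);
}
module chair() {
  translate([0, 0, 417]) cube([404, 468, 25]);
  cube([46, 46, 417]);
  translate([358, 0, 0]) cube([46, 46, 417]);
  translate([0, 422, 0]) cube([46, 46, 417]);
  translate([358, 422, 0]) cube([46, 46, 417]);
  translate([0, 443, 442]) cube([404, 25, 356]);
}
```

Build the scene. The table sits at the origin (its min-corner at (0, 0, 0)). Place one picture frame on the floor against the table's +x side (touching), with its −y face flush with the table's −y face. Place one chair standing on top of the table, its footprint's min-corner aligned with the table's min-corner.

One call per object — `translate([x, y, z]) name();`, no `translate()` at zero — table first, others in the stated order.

table();
translate([1123, 0, 0]) picture_frame();
translate([0, 0, 707]) chair();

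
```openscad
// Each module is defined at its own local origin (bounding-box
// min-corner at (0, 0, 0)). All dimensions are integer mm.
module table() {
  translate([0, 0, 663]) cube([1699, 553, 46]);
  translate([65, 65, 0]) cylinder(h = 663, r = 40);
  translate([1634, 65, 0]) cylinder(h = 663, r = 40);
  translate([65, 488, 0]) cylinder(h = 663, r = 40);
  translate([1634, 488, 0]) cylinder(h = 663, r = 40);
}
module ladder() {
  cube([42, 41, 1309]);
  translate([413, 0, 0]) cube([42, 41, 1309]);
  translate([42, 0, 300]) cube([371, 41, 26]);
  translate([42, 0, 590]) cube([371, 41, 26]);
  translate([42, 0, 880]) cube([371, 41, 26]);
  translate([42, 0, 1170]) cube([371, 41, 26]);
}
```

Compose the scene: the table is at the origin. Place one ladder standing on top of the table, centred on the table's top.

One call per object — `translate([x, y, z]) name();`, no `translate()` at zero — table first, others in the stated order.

table();
translate([622, 256, 709]) ladder();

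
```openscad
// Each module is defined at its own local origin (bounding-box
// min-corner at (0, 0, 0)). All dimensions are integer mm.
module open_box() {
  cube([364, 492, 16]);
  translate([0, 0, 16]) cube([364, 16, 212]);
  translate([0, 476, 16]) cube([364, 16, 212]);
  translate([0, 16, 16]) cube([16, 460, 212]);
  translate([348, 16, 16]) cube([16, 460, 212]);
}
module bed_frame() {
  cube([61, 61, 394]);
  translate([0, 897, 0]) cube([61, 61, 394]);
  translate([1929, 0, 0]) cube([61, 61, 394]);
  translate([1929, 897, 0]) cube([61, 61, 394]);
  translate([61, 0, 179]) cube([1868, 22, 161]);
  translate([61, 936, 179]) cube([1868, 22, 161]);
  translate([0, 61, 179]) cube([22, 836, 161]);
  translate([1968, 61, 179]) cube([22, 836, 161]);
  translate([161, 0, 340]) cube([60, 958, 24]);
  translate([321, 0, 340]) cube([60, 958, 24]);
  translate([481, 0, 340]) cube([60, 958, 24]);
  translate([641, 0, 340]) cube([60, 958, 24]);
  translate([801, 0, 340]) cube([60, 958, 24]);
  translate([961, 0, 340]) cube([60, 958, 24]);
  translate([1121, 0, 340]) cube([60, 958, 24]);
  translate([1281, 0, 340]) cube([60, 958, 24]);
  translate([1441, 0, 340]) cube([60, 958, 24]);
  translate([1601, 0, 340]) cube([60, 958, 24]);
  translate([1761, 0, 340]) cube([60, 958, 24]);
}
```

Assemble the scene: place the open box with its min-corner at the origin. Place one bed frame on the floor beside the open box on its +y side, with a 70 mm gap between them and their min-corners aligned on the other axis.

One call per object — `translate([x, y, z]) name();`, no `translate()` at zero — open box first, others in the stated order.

open_box();
translate([0, 562, 0]) bed_frame();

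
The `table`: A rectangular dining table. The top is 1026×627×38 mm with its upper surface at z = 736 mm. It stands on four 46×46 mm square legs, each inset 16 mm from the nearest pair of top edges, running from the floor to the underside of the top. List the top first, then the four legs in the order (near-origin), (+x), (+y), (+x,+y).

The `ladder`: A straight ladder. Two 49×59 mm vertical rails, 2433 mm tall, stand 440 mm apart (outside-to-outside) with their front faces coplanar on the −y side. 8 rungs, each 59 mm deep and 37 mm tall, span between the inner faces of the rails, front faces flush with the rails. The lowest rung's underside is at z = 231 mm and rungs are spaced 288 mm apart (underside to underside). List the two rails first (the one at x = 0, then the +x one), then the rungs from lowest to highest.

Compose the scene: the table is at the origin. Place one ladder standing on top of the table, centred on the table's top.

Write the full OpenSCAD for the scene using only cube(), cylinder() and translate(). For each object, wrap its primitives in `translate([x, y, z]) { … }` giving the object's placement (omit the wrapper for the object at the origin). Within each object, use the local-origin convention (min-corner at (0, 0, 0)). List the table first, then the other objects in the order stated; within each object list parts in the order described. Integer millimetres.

translate([0, 0, 698]) cube([1026, 627, 38]);
translate([16, 16, 0]) cube([46, 46, 698]);
translate([964, 16, 0]) cube([46, 46, 698]);
translate([16, 565, 0]) cube([46, 46, 698]);
translate([964, 565, 0]) cube([46, 46, 698]);
translate([293, 284, 736]) {
  cube([49, 59, 2433]);
  translate([391, 0, 0]) cube([49, 59, 2433]);
  translate([49, 0, 231]) cube([342, 59, 37]);
  translate([49, 0, 519]) cube([342, 59, 37]);
  translate([49, 0, 807]) cube([342, 59, 37]);
  translate([49, 0, 1095]) cube([342, 59, 37]);
  translate([49, 0, 1383]) cube([342, 59, 37]);
  translate([49, 0, 1671]) cube([342, 59, 37]);
  translate([49, 0, 1959]) cube([342, 59, 37]);
  translate([49, 0, 2247]) cube([342, 59, 37]);
}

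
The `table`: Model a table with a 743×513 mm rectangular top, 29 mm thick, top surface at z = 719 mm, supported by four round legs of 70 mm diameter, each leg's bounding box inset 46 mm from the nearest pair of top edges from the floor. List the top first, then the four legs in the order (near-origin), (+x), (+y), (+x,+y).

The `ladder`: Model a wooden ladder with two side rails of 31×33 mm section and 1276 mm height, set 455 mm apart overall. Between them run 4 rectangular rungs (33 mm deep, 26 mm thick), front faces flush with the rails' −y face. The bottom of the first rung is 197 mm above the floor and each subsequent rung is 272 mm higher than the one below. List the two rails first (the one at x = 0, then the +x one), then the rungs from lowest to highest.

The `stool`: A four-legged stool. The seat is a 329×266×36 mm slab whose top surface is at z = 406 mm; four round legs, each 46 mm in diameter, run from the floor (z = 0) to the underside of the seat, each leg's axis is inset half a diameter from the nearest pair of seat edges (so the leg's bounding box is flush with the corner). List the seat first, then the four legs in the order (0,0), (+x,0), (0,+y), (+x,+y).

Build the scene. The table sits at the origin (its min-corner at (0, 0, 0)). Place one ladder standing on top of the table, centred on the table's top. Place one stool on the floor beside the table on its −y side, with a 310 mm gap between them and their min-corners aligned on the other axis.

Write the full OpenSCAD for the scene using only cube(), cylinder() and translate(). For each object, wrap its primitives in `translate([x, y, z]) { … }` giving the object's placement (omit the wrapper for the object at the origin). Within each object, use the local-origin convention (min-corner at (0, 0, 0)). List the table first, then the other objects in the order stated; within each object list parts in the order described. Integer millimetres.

translate([0, 0, 690]) cube([743, 513, 29]);
translate([81, 81, 0]) cylinder(h = 690, r = 35);
translate([662, 81, 0]) cylinder(h = 690, r = 35);
translate([81, 432, 0]) cylinder(h = 690, r = 35);
translate([662, 432, 0]) cylinder(h = 690, r = 35);
translate([144, 240, 719]) {
  cube([31, 33, 1276]);
  translate([424, 0, 0]) cube([31, 33, 1276]);
  translate([31, 0, 197]) cube([393, 33, 26]);
  translate([31, 0, 469]) cube([393, 33, 26]);
  translate([31, 0, 741]) cube([393, 33, 26]);
  translate([31, 0, 1013]) cube([393, 33, 26]);
}
translate([0, -576, 0]) {
  translate([0, 0, 370]) cube([329, 266, 36]);
  translate([23, 23, 0]) cylinder(h = 370, r = 23);
  translate([306, 23, 0]) cylinder(h = 370, r = 23);
  translate([23, 243, 0]) cylinder(h = 370, r = 23);
  translate([306, 243, 0]) cylinder(h = 370, r = 23);
}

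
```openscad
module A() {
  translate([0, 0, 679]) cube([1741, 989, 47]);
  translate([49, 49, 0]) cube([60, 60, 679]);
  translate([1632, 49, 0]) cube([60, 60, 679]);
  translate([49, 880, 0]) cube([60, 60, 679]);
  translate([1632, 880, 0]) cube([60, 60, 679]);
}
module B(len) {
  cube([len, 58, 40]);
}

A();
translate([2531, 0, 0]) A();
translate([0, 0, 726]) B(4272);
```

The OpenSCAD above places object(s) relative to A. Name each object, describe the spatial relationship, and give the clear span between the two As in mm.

A is a table. B is a beam. A beam spans the tops of two tables. The clear span between the two tables is 790 mm.

Second table starts at x = 2531; first ends at x = 1741; clear span = 2531 − 1741 = 790 mm.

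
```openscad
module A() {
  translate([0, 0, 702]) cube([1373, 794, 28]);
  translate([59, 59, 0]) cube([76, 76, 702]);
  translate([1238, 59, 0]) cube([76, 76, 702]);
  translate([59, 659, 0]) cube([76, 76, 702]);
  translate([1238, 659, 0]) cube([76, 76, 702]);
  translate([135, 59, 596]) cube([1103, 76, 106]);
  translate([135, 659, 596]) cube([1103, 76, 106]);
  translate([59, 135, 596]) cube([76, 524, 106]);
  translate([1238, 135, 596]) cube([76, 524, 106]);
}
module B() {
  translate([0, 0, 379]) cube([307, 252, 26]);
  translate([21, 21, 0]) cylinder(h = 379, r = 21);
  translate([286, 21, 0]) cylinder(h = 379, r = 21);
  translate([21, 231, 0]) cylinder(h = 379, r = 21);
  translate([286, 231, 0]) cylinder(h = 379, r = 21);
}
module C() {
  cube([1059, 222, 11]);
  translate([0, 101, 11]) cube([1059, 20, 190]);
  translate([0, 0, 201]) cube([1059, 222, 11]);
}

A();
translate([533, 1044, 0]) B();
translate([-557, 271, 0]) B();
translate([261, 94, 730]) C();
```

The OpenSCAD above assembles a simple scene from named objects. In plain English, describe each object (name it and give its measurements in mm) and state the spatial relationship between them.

A is a table with a 1373×794 mm rectangular top, 28 mm thick, top surface at z = 730 mm, supported by four 76×76 mm square legs, each inset 59 mm from the nearest pair of top edges, running from the floor. Four apron rails, 76 mm thick and 106 mm tall, run between adjacent legs with their top edges flush with the underside of the top and their outer faces flush with the legs' outer faces.

B is a four-legged stool. The seat is 307×252 mm, 26 mm thick, top at z = 405 mm. It stands on four round legs, each 42 mm in diameter, from z = 0 to the seat underside, each leg's axis is inset half a diameter from the nearest pair of seat edges (so the leg's bounding box is flush with the corner).

C is an I-beam lying along x, 1059 mm long. Overall section height 212 mm. Two flanges 222 mm wide (y) and 11 mm thick, one on the floor and one at the top; a web 20 mm thick runs between them, centred on the flange width.

Two stools sit around the table at the +y, −x sides. The I-beam is on top of the table.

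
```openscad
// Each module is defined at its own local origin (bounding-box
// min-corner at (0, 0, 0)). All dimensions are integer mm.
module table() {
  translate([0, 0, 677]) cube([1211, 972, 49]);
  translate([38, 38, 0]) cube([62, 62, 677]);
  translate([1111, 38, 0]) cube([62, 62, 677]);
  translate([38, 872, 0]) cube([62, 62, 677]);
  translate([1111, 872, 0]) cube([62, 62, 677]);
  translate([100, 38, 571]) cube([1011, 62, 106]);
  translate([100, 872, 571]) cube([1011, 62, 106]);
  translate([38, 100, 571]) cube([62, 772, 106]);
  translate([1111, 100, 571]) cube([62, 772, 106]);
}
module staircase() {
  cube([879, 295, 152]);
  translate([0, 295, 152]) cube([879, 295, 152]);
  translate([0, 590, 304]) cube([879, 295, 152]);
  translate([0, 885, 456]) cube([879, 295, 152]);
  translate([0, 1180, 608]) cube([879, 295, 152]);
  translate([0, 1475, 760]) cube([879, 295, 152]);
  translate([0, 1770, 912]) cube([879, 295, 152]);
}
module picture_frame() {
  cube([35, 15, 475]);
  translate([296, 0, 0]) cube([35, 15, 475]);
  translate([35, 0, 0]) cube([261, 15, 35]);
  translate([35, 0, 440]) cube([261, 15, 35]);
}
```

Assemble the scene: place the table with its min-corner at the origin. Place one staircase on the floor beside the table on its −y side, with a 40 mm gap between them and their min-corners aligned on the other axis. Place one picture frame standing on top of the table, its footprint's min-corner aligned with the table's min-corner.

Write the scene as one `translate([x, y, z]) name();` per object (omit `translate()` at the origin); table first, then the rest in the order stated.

table();
translate([0, -2105, 0]) staircase();
translate([0, 0, 726]) picture_frame();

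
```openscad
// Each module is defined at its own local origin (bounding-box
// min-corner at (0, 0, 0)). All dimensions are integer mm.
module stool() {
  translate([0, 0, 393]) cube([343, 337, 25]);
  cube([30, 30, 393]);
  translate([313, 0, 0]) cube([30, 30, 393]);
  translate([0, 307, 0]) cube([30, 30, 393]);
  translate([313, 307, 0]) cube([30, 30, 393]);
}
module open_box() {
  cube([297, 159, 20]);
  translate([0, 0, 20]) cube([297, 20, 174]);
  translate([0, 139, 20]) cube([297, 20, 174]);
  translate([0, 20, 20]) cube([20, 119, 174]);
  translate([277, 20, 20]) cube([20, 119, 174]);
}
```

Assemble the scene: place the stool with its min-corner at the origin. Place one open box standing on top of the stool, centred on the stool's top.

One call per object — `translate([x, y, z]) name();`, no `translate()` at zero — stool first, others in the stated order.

stool();
translate([23, 89, 418]) open_box();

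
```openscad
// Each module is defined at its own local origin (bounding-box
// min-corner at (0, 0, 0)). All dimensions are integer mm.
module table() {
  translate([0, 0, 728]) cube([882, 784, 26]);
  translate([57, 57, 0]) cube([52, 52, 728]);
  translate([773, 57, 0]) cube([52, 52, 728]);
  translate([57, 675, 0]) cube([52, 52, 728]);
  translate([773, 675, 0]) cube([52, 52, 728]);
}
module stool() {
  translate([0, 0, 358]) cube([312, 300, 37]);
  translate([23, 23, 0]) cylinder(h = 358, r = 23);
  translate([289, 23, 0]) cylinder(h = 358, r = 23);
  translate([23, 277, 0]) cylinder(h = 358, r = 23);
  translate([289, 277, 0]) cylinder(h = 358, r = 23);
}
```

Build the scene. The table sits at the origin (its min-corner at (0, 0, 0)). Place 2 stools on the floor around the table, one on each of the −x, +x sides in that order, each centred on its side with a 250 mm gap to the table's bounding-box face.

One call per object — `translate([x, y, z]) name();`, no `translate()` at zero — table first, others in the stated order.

table();
translate([-562, 242, 0]) stool();
translate([1132, 242, 0]) stool();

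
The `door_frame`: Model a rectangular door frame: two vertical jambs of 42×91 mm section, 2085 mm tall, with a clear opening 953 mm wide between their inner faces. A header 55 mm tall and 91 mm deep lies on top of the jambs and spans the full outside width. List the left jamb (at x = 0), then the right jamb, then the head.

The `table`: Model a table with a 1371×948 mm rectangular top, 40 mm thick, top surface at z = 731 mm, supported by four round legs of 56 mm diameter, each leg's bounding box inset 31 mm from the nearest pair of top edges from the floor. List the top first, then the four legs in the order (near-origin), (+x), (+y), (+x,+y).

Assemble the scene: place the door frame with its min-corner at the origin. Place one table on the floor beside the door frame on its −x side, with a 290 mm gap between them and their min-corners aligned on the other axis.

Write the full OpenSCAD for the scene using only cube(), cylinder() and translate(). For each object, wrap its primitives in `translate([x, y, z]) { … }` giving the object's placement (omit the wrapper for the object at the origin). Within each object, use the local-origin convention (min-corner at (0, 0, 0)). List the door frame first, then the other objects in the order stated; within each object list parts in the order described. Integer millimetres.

cube([42, 91, 2085]);
translate([995, 0, 0]) cube([42, 91, 2085]);
translate([0, 0, 2085]) cube([1037, 91, 55]);
translate([-1661, 0, 0]) {
  translate([0, 0, 691]) cube([1371, 948, 40]);
  translate([59, 59, 0]) cylinder(h = 691, r = 28);
  translate([1312, 59, 0]) cylinder(h = 691, r = 28);
  translate([59, 889, 0]) cylinder(h = 691, r = 28);
  translate([1312, 889, 0]) cylinder(h = 691, r = 28);
}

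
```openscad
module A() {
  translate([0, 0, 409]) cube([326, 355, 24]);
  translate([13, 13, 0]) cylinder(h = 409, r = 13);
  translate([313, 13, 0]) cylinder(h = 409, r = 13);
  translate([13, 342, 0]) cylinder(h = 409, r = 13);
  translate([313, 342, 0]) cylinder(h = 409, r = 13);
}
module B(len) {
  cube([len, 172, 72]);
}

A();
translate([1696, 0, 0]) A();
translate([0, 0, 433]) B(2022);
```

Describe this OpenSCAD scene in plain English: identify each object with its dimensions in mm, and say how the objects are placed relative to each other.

A is a simple wooden stool: a rectangular seat 326 mm (x) by 355 mm (y), 24 mm thick, top face at z = 433 mm, on four round legs, each 26 mm in diameter. The legs rest on z = 0, each leg's axis is inset half a diameter from the nearest pair of seat edges (so the leg's bounding box is flush with the corner).

B is a rectangular beam 2022 mm long (x), 172 mm deep (y), 72 mm thick (z).

The beam spans the tops of two stools placed 1370 mm apart, resting at z = 433 mm.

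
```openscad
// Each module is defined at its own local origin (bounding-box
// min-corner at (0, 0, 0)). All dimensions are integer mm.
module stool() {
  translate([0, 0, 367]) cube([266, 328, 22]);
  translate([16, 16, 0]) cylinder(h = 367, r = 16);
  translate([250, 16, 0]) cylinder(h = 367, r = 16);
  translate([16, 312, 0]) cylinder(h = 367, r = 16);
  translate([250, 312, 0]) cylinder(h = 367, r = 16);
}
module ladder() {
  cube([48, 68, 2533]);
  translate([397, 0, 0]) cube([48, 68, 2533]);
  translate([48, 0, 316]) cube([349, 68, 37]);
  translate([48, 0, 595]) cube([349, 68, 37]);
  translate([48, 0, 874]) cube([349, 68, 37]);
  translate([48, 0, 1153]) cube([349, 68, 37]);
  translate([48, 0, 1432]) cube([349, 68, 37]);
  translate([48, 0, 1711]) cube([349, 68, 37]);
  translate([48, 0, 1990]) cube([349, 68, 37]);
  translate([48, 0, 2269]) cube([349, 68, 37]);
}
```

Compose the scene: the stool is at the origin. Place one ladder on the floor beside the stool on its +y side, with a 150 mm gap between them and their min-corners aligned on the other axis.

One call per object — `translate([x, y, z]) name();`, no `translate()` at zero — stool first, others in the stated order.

stool();
translate([0, 478, 0]) ladder();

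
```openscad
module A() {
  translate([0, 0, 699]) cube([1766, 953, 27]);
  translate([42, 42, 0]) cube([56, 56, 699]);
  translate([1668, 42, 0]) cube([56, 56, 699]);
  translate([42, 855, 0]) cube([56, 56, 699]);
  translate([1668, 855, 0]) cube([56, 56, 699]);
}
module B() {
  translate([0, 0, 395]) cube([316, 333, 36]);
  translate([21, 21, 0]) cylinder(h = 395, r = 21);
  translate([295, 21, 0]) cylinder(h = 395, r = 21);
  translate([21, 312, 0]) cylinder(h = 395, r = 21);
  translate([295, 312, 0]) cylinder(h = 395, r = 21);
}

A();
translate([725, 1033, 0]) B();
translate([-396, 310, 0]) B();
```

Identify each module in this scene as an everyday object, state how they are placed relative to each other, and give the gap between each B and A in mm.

A is a table. B is a stool. Two stools sit around the table at the +y, −x sides. The gap between each stool and the table is 80 mm.

Each stool's nearest face is 80 mm from the table's bounding box.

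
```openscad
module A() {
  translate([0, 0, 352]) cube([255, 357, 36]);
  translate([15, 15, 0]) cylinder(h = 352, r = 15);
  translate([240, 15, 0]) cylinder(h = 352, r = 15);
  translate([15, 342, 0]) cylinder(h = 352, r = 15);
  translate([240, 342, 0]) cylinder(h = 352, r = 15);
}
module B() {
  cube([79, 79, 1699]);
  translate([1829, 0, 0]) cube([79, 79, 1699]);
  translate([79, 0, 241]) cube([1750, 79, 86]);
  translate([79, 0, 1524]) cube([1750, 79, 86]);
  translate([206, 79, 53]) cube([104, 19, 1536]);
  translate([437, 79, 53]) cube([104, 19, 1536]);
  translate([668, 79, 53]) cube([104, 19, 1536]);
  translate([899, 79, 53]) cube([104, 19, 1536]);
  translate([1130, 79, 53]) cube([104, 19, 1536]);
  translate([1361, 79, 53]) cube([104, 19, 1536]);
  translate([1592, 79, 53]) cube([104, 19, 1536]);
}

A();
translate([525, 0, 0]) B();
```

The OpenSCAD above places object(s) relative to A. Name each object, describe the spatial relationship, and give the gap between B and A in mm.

A is a stool. B is a fence section. The fence section is on the floor beside the stool on its +x side. The gap between the fence section and the stool is 270 mm.

The fence section's nearest face is 270 mm from the stool's +x face.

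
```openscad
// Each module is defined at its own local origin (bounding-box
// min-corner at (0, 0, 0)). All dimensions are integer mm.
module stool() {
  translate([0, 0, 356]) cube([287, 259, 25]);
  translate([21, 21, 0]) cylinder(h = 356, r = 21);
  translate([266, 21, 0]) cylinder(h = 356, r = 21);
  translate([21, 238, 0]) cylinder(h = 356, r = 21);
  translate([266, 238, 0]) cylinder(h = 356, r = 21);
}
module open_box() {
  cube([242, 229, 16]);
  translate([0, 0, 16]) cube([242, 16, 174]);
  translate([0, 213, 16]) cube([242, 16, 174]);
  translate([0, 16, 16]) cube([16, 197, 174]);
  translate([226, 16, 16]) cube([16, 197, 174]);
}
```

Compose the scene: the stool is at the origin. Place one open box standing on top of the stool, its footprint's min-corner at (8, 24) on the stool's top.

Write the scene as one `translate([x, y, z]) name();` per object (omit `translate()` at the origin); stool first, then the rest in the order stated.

stool();
translate([8, 24, 381]) open_box();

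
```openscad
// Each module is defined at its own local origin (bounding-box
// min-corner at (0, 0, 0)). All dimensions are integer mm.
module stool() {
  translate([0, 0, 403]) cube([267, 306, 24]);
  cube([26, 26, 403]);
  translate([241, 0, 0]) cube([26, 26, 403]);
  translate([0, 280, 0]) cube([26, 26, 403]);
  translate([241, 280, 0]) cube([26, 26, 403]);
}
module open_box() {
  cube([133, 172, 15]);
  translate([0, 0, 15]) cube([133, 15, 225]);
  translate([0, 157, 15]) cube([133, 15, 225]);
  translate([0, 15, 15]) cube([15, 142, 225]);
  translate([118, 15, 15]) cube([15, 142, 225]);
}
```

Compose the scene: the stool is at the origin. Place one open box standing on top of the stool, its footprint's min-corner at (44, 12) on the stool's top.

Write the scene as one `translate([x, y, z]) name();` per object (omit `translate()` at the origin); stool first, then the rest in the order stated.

stool();
translate([44, 12, 427]) open_box();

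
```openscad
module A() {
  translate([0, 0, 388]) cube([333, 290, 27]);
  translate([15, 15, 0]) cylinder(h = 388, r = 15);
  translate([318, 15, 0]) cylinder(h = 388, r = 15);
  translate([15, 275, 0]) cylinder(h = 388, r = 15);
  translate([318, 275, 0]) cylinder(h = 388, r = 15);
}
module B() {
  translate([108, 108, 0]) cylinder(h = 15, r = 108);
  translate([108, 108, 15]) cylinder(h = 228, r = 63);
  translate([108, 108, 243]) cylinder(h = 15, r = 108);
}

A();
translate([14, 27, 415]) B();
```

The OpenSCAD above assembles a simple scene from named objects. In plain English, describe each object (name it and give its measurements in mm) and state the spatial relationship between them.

A is a simple wooden stool: a rectangular seat 333 mm (x) by 290 mm (y), 27 mm thick, top face at z = 415 mm, on four round legs, each 30 mm in diameter. The legs rest on z = 0, each leg's axis is inset half a diameter from the nearest pair of seat edges (so the leg's bounding box is flush with the corner).

B is a spool: two coaxial disc flanges of radius 108 mm and thickness 15 mm, joined by a core cylinder of radius 63 mm and height 228 mm. The lower flange rests on z = 0 and the three cylinders share a vertical axis.

The spool is on top of the stool.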